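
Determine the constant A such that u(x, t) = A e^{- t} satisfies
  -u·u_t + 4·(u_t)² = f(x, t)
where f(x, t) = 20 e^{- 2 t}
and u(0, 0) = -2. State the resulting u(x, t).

Answer: u(x, t) = - 2 e^{- t}

Derivation:
Substitute the ansatz u = A e^{- t} into the left-hand side.
Derivatives of the ansatz:
  u_t = - A e^{- t}
Term by term:
  -u·u_t = A^{2} e^{- 2 t}
  4·(u_t)² = 4 A^{2} e^{- 2 t}
So the left-hand side equals
  5 A^{2} e^{- 2 t}
This must equal f(x, t) = 20 e^{- 2 t} identically.
Matching coefficients of the independent functions:
  [e^{- 2 t}]:  5 A^{2} = 20
These equations allow (A) = (-2) or (2).
Impose the point condition(s):
  u(0, 0) = -2  ⟹  A = -2
Only A = -2 satisfies everything.
Hence u(x, t) = - 2 e^{- t}.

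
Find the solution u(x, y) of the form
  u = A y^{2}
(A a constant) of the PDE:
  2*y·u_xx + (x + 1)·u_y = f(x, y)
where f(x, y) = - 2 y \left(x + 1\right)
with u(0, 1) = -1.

Substitute the ansatz u = A y^{2} into the left-hand side.
Derivatives of the ansatz:
  u_xx = 0
  u_y = 2 A y
Term by term:
  2*y·u_xx = 0
  (x + 1)·u_y = 2 A x y + 2 A y
So the left-hand side equals
  2 A x y + 2 A y
This must equal f(x, y) = - 2 y \left(x + 1\right) identically.
Matching coefficients of the independent functions:
  [y, x y]:  2 A = -2
Solving: A = -1.
Check against the point condition:
  u(0, 1) = -1  ⟹  A = -1  ✓
Hence u(x, y) = - y^{2}.

Answer: u(x, y) = - y^{2}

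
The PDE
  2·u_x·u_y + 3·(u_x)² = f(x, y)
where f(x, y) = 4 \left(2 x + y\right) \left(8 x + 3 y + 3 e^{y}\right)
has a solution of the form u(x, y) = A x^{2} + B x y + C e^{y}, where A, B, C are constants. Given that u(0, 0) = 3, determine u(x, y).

Substitute the ansatz u = A x^{2} + B x y + C e^{y} into the left-hand side.
Derivatives of the ansatz:
  u_x = 2 A x + B y
  u_y = B x + C e^{y}
Term by term:
  2·u_x·u_y = 4 A B x^{2} + 4 A C x e^{y} + 2 B^{2} x y + 2 B C y e^{y}
  3·(u_x)² = 12 A^{2} x^{2} + 12 A B x y + 3 B^{2} y^{2}
So the left-hand side equals
  12 A^{2} x^{2} + 4 A B x^{2} + 12 A B x y + 4 A C x e^{y} + 2 B^{2} x y + 3 B^{2} y^{2} + 2 B C y e^{y}
This must equal f(x, y) identically; expanded, f = 64 x^{2} + 56 x y + 24 x e^{y} + 12 y^{2} + 12 y e^{y}.
Matching coefficients of the independent functions:
  [x^{2}]:  12 A^{2} + 4 A B = 64
  [y^{2}]:  3 B^{2} = 12
  [x y]:  12 A B + 2 B^{2} = 56
  [x e^{y}]:  4 A C = 24
  [y e^{y}]:  2 B C = 12
These equations allow (A, B, C) = (-2, -2, -3) or (2, 2, 3).
Impose the point condition(s):
  u(0, 0) = 3  ⟹  C = 3
Only A = 2, B = 2, C = 3 satisfies everything.
Hence u(x, y) = 2 x^{2} + 2 x y + 3 e^{y}.

Answer: u(x, y) = 2 x^{2} + 2 x y + 3 e^{y}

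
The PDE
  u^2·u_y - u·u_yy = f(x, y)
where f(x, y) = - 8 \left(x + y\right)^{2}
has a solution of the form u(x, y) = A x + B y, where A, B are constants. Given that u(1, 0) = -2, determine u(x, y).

Substitute the ansatz u = A x + B y into the left-hand side.
Derivatives of the ansatz:
  u_y = B
  u_yy = 0
Term by term:
  u^2·u_y = A^{2} B x^{2} + 2 A B^{2} x y + B^{3} y^{2}
  -u·u_yy = 0
So the left-hand side equals
  A^{2} B x^{2} + 2 A B^{2} x y + B^{3} y^{2}
This must equal f(x, y) identically; expanded, f = - 8 x^{2} - 16 x y - 8 y^{2}.
Matching coefficients of the independent functions:
  [x^{2}]:  A^{2} B = -8
  [y^{2}]:  B^{3} = -8
  [x y]:  2 A B^{2} = -16
Solving: A = -2, B = -2.
Check against the point condition:
  u(1, 0) = -2  ⟹  A = -2  ✓
Hence u(x, y) = - 2 x - 2 y.

Answer: u(x, y) = - 2 x - 2 y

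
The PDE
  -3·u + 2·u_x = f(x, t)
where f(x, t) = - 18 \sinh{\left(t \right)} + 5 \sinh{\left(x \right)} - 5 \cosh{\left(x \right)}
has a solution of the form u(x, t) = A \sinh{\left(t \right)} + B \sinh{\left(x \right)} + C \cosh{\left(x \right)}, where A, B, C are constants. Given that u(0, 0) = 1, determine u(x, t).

Substitute the ansatz u = A \sinh{\left(t \right)} + B \sinh{\left(x \right)} + C \cosh{\left(x \right)} into the left-hand side.
Derivatives of the ansatz:
  u_x = B \cosh{\left(x \right)} + C \sinh{\left(x \right)}
Term by term:
  -3·u = - 3 A \sinh{\left(t \right)} - 3 B \sinh{\left(x \right)} - 3 C \cosh{\left(x \right)}
  2·u_x = 2 B \cosh{\left(x \right)} + 2 C \sinh{\left(x \right)}
So the left-hand side equals
  - 3 A \sinh{\left(t \right)} - 3 B \sinh{\left(x \right)} + 2 B \cosh{\left(x \right)} + 2 C \sinh{\left(x \right)} - 3 C \cosh{\left(x \right)}
This must equal f(x, t) = - 18 \sinh{\left(t \right)} + 5 \sinh{\left(x \right)} - 5 \cosh{\left(x \right)} identically.
Matching coefficients of the independent functions:
  [\sinh{\left(t \right)}]:  - 3 A = -18
  [\sinh{\left(x \right)}]:  - 3 B + 2 C = 5
  [\cosh{\left(x \right)}]:  2 B - 3 C = -5
Solving: A = 6, B = -1, C = 1.
Check against the point condition:
  u(0, 0) = 1  ⟹  C = 1  ✓
Hence u(x, t) = 6 \sinh{\left(t \right)} - \sinh{\left(x \right)} + \cosh{\left(x \right)}.

Answer: u(x, t) = 6 \sinh{\left(t \right)} - \sinh{\left(x \right)} + \cosh{\left(x \right)}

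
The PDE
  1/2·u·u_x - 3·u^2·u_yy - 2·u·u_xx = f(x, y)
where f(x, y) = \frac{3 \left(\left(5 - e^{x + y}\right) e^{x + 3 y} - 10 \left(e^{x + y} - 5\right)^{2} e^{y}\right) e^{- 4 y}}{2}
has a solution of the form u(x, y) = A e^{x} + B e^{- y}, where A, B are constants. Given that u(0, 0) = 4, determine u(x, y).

Substitute the ansatz u = A e^{x} + B e^{- y} into the left-hand side.
Derivatives of the ansatz:
  u_x = A e^{x}
  u_yy = B e^{- y}
  u_xx = A e^{x}
Term by term:
  1/2·u·u_x = \frac{A^{2} e^{2 x}}{2} + \frac{A B e^{x} e^{- y}}{2}
  -3·u^2·u_yy = - 3 A^{2} B e^{2 x} e^{- y} - 6 A B^{2} e^{x} e^{- 2 y} - 3 B^{3} e^{- 3 y}
  -2·u·u_xx = - 2 A^{2} e^{2 x} - 2 A B e^{x} e^{- y}
So the left-hand side equals
  - 3 A^{2} B e^{2 x} e^{- y} - \frac{3 A^{2} e^{2 x}}{2} - 6 A B^{2} e^{x} e^{- 2 y} - \frac{3 A B e^{x} e^{- y}}{2} - 3 B^{3} e^{- 3 y}
This must equal f(x, y) identically; expanded, f = - \frac{3 e^{2 x}}{2} - 15 e^{2 x} e^{- y} + \frac{15 e^{x} e^{- y}}{2} + 150 e^{x} e^{- 2 y} - 375 e^{- 3 y}.
Matching coefficients of the independent functions:
  [e^{x} e^{- 2 y}]:  - 6 A B^{2} = 150
  [e^{x} e^{- y}]:  - \frac{3 A B}{2} = \frac{15}{2}
  [e^{2 x} e^{- y}]:  - 3 A^{2} B = -15
  [e^{2 x}]:  - \frac{3 A^{2}}{2} = - \frac{3}{2}
  [e^{- 3 y}]:  - 3 B^{3} = -375
Solving: A = -1, B = 5.
Check against the point condition:
  u(0, 0) = 4  ⟹  A + B = 4  ✓
Hence u(x, y) = - e^{x} + 5 e^{- y}.

Answer: u(x, y) = - e^{x} + 5 e^{- y}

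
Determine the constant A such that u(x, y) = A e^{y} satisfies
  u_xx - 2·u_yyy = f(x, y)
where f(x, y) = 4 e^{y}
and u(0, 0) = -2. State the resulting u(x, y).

Substitute the ansatz u = A e^{y} into the left-hand side.
Derivatives of the ansatz:
  u_xx = 0
  u_yyy = A e^{y}
Term by term:
  u_xx = 0
  -2·u_yyy = - 2 A e^{y}
So the left-hand side equals
  - 2 A e^{y}
This must equal f(x, y) = 4 e^{y} identically.
Matching coefficients of the independent functions:
  [e^{y}]:  - 2 A = 4
Solving: A = -2.
Check against the point condition:
  u(0, 0) = -2  ⟹  A = -2  ✓
Hence u(x, y) = - 2 e^{y}.

Answer: u(x, y) = - 2 e^{y}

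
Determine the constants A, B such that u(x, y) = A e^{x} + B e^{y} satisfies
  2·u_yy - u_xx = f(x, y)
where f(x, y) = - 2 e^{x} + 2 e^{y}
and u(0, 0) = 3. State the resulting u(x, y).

Substitute the ansatz u = A e^{x} + B e^{y} into the left-hand side.
Derivatives of the ansatz:
  u_yy = B e^{y}
  u_xx = A e^{x}
Term by term:
  2·u_yy = 2 B e^{y}
  -u_xx = - A e^{x}
So the left-hand side equals
  - A e^{x} + 2 B e^{y}
This must equal f(x, y) = - 2 e^{x} + 2 e^{y} identically.
Matching coefficients of the independent functions:
  [e^{x}]:  - A = -2
  [e^{y}]:  2 B = 2
Solving: A = 2, B = 1.
Check against the point condition:
  u(0, 0) = 3  ⟹  A + B = 3  ✓
Hence u(x, y) = 2 e^{x} + e^{y}.

Answer: u(x, y) = 2 e^{x} + e^{y}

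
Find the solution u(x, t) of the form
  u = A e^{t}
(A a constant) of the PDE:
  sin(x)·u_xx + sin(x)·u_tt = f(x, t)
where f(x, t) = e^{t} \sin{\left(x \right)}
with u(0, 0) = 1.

Substitute the ansatz u = A e^{t} into the left-hand side.
Derivatives of the ansatz:
  u_xx = 0
  u_tt = A e^{t}
Term by term:
  sin(x)·u_xx = 0
  sin(x)·u_tt = A e^{t} \sin{\left(x \right)}
So the left-hand side equals
  A e^{t} \sin{\left(x \right)}
This must equal f(x, t) = e^{t} \sin{\left(x \right)} identically.
Matching coefficients of the independent functions:
  [e^{t} \sin{\left(x \right)}]:  A = 1
Solving: A = 1.
Check against the point condition:
  u(0, 0) = 1  ⟹  A = 1  ✓
Hence u(x, t) = e^{t}.

Answer: u(x, t) = e^{t}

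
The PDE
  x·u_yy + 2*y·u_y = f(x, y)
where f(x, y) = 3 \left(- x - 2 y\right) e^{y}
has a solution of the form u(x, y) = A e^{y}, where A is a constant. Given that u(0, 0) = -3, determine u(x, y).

Substitute the ansatz u = A e^{y} into the left-hand side.
Derivatives of the ansatz:
  u_yy = A e^{y}
  u_y = A e^{y}
Term by term:
  x·u_yy = A x e^{y}
  2*y·u_y = 2 A y e^{y}
So the left-hand side equals
  A x e^{y} + 2 A y e^{y}
This must equal f(x, y) identically; expanded, f = - 3 x e^{y} - 6 y e^{y}.
Matching coefficients of the independent functions:
  [x e^{y}]:  A = -3
  [y e^{y}]:  2 A = -6
Solving: A = -3.
Check against the point condition:
  u(0, 0) = -3  ⟹  A = -3  ✓
Hence u(x, y) = - 3 e^{y}.

Answer: u(x, y) = - 3 e^{y}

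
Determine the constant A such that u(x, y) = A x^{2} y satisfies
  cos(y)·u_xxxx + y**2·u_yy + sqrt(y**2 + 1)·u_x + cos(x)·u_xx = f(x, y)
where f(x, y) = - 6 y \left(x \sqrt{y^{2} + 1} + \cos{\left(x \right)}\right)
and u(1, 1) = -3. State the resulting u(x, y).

Substitute the ansatz u = A x^{2} y into the left-hand side.
Derivatives of the ansatz:
  u_xxxx = 0
  u_yy = 0
  u_x = 2 A x y
  u_xx = 2 A y
Term by term:
  cos(y)·u_xxxx = 0
  y**2·u_yy = 0
  sqrt(y**2 + 1)·u_x = 2 A x y \sqrt{y^{2} + 1}
  cos(x)·u_xx = 2 A y \cos{\left(x \right)}
So the left-hand side equals
  2 A x y \sqrt{y^{2} + 1} + 2 A y \cos{\left(x \right)}
This must equal f(x, y) identically; expanded, f = - 6 x y \sqrt{y^{2} + 1} - 6 y \cos{\left(x \right)}.
Matching coefficients of the independent functions:
  [y \cos{\left(x \right)}, x y \sqrt{y^{2} + 1}]:  2 A = -6
Solving: A = -3.
Check against the point condition:
  u(1, 1) = -3  ⟹  A = -3  ✓
Hence u(x, y) = - 3 x^{2} y.

Answer: u(x, y) = - 3 x^{2} y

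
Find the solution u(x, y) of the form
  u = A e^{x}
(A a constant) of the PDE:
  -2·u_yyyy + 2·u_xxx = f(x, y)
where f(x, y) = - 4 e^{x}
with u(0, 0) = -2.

Substitute the ansatz u = A e^{x} into the left-hand side.
Derivatives of the ansatz:
  u_yyyy = 0
  u_xxx = A e^{x}
Term by term:
  -2·u_yyyy = 0
  2·u_xxx = 2 A e^{x}
So the left-hand side equals
  2 A e^{x}
This must equal f(x, y) = - 4 e^{x} identically.
Matching coefficients of the independent functions:
  [e^{x}]:  2 A = -4
Solving: A = -2.
Check against the point condition:
  u(0, 0) = -2  ⟹  A = -2  ✓
Hence u(x, y) = - 2 e^{x}.

Answer: u(x, y) = - 2 e^{x}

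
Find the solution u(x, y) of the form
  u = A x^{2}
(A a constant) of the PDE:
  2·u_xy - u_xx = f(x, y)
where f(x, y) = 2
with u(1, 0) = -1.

Answer: u(x, y) = - x^{2}

Derivation:
Substitute the ansatz u = A x^{2} into the left-hand side.
Derivatives of the ansatz:
  u_xy = 0
  u_xx = 2 A
Term by term:
  2·u_xy = 0
  -u_xx = - 2 A
So the left-hand side equals
  - 2 A
This must equal f(x, y) = 2 identically.
Matching coefficients of the independent functions:
  [constant term]:  - 2 A = 2
Solving: A = -1.
Check against the point condition:
  u(1, 0) = -1  ⟹  A = -1  ✓
Hence u(x, y) = - x^{2}.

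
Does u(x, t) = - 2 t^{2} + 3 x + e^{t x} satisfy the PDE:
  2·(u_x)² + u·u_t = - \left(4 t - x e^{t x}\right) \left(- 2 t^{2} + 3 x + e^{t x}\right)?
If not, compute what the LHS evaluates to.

Evaluate each term of the left-hand side for u = - 2 t^{2} + 3 x + e^{t x}.
Derivatives:
  u_x = t e^{t x} + 3
  u_t = - 4 t + x e^{t x}
Terms:
  2·(u_x)² = 2 \left(t e^{t x} + 3\right)^{2}
  u·u_t = - \left(4 t - x e^{t x}\right) \left(- 2 t^{2} + 3 x + e^{t x}\right)
Sum: LHS = - \left(4 t - x e^{t x}\right) \left(- 2 t^{2} + 3 x + e^{t x}\right) + 2 \left(t e^{t x} + 3\right)^{2}
Given right-hand side: - \left(4 t - x e^{t x}\right) \left(- 2 t^{2} + 3 x + e^{t x}\right). Difference LHS − RHS = 2 \left(t e^{t x} + 3\right)^{2} ≠ 0, so u is not a solution.

Answer: No, the LHS evaluates to - \left(4 t - x e^{t x}\right) \left(- 2 t^{2} + 3 x + e^{t x}\right) + 2 \left(t e^{t x} + 3\right)^{2}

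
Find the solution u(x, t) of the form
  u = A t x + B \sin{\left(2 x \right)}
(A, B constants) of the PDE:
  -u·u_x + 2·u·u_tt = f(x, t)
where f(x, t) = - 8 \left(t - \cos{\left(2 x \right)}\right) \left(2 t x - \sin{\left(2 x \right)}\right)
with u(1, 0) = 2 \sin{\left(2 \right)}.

Substitute the ansatz u = A t x + B \sin{\left(2 x \right)} into the left-hand side.
Derivatives of the ansatz:
  u_x = A t + 2 B \cos{\left(2 x \right)}
  u_tt = 0
Term by term:
  -u·u_x = - A^{2} t^{2} x - 2 A B t x \cos{\left(2 x \right)} - A B t \sin{\left(2 x \right)} - 2 B^{2} \sin{\left(2 x \right)} \cos{\left(2 x \right)}
  2·u·u_tt = 0
So the left-hand side equals
  - A^{2} t^{2} x - 2 A B t x \cos{\left(2 x \right)} - A B t \sin{\left(2 x \right)} - 2 B^{2} \sin{\left(2 x \right)} \cos{\left(2 x \right)}
This must equal f(x, t) identically; expanded, f = - 16 t^{2} x + 16 t x \cos{\left(2 x \right)} + 8 t \sin{\left(2 x \right)} - 8 \sin{\left(2 x \right)} \cos{\left(2 x \right)}.
Matching coefficients of the independent functions:
  [t \sin{\left(2 x \right)}]:  - A B = 8
  [t^{2} x]:  - A^{2} = -16
  [\sin{\left(2 x \right)} \cos{\left(2 x \right)}]:  - 2 B^{2} = -8
  [t x \cos{\left(2 x \right)}]:  - 2 A B = 16
These equations allow (A, B) = (-4, 2) or (4, -2).
Impose the point condition(s):
  u(1, 0) = 2 \sin{\left(2 \right)}  ⟹  B \sin{\left(2 \right)} = 2 \sin{\left(2 \right)}
Only A = -4, B = 2 satisfies everything.
Hence u(x, t) = - 4 t x + 2 \sin{\left(2 x \right)}.

Answer: u(x, t) = - 4 t x + 2 \sin{\left(2 x \right)}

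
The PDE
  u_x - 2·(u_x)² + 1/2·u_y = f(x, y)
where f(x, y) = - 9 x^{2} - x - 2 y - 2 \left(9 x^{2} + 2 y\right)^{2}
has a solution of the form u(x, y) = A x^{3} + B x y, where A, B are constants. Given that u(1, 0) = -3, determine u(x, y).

Substitute the ansatz u = A x^{3} + B x y into the left-hand side.
Derivatives of the ansatz:
  u_x = 3 A x^{2} + B y
  u_y = B x
Term by term:
  u_x = 3 A x^{2} + B y
  -2·(u_x)² = - 18 A^{2} x^{4} - 12 A B x^{2} y - 2 B^{2} y^{2}
  1/2·u_y = \frac{B x}{2}
So the left-hand side equals
  - 18 A^{2} x^{4} - 12 A B x^{2} y + 3 A x^{2} - 2 B^{2} y^{2} + \frac{B x}{2} + B y
This must equal f(x, y) identically; expanded, f = - 162 x^{4} - 72 x^{2} y - 9 x^{2} - x - 8 y^{2} - 2 y.
Matching coefficients of the independent functions:
  [x]:  \frac{B}{2} = -1
  [x^{2}]:  3 A = -9
  [x^{4}]:  - 18 A^{2} = -162
  [y]:  B = -2
  [y^{2}]:  - 2 B^{2} = -8
  [x^{2} y]:  - 12 A B = -72
Solving: A = -3, B = -2.
Check against the point condition:
  u(1, 0) = -3  ⟹  A = -3  ✓
Hence u(x, y) = - 3 x^{3} - 2 x y.

Answer: u(x, y) = - 3 x^{3} - 2 x y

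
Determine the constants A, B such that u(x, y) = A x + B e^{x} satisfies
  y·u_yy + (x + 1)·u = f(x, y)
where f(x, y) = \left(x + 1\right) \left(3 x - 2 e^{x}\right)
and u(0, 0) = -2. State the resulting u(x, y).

Substitute the ansatz u = A x + B e^{x} into the left-hand side.
Derivatives of the ansatz:
  u_yy = 0
Term by term:
  y·u_yy = 0
  (x + 1)·u = A x^{2} + A x + B x e^{x} + B e^{x}
So the left-hand side equals
  A x^{2} + A x + B x e^{x} + B e^{x}
This must equal f(x, y) identically; expanded, f = 3 x^{2} - 2 x e^{x} + 3 x - 2 e^{x}.
Matching coefficients of the independent functions:
  [x, x^{2}]:  A = 3
  [x e^{x}, e^{x}]:  B = -2
Solving: A = 3, B = -2.
Check against the point condition:
  u(0, 0) = -2  ⟹  B = -2  ✓
Hence u(x, y) = 3 x - 2 e^{x}.

Answer: u(x, y) = 3 x - 2 e^{x}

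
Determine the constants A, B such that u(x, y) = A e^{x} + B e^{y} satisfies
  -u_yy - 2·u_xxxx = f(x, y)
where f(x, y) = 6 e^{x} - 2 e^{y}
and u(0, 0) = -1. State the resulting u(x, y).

Substitute the ansatz u = A e^{x} + B e^{y} into the left-hand side.
Derivatives of the ansatz:
  u_yy = B e^{y}
  u_xxxx = A e^{x}
Term by term:
  -u_yy = - B e^{y}
  -2·u_xxxx = - 2 A e^{x}
So the left-hand side equals
  - 2 A e^{x} - B e^{y}
This must equal f(x, y) = 6 e^{x} - 2 e^{y} identically.
Matching coefficients of the independent functions:
  [e^{x}]:  - 2 A = 6
  [e^{y}]:  - B = -2
Solving: A = -3, B = 2.
Check against the point condition:
  u(0, 0) = -1  ⟹  A + B = -1  ✓
Hence u(x, y) = - 3 e^{x} + 2 e^{y}.

Answer: u(x, y) = - 3 e^{x} + 2 e^{y}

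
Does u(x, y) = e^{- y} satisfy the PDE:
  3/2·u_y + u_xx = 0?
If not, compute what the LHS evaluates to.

Answer: No, the LHS evaluates to - \frac{3 e^{- y}}{2}

Derivation:
Evaluate each term of the left-hand side for u = e^{- y}.
Derivatives:
  u_y = - e^{- y}
  u_xx = 0
Terms:
  3/2·u_y = - \frac{3 e^{- y}}{2}
  u_xx = 0
Sum: LHS = - \frac{3 e^{- y}}{2}
Given right-hand side: 0. Difference LHS − RHS = - \frac{3 e^{- y}}{2} ≠ 0, so u is not a solution.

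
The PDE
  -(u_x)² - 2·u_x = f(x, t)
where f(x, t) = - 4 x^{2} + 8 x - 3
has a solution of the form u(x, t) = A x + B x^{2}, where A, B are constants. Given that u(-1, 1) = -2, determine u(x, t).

Substitute the ansatz u = A x + B x^{2} into the left-hand side.
Derivatives of the ansatz:
  u_x = A + 2 B x
Term by term:
  -(u_x)² = - A^{2} - 4 A B x - 4 B^{2} x^{2}
  -2·u_x = - 2 A - 4 B x
So the left-hand side equals
  - A^{2} - 4 A B x - 2 A - 4 B^{2} x^{2} - 4 B x
This must equal f(x, t) = - 4 x^{2} + 8 x - 3 identically.
Matching coefficients of the independent functions:
  [constant term]:  - A^{2} - 2 A = -3
  [x]:  - 4 A B - 4 B = 8
  [x^{2}]:  - 4 B^{2} = -4
These equations allow (A, B) = (-3, 1) or (1, -1).
Impose the point condition(s):
  u(-1, 1) = -2  ⟹  - A + B = -2
Only A = 1, B = -1 satisfies everything.
Hence u(x, t) = - x^{2} + x.

Answer: u(x, t) = - x^{2} + x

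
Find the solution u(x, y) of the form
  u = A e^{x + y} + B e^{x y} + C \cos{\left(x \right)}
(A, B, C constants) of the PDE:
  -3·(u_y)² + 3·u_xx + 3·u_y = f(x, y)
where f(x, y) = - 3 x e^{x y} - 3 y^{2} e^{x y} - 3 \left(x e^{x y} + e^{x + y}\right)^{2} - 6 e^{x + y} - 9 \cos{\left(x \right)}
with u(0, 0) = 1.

Substitute the ansatz u = A e^{x + y} + B e^{x y} + C \cos{\left(x \right)} into the left-hand side.
Derivatives of the ansatz:
  u_y = A e^{x} e^{y} + B x e^{x y}
  u_xx = A e^{x} e^{y} + B y^{2} e^{x y} - C \cos{\left(x \right)}
Term by term:
  -3·(u_y)² = - 3 A^{2} e^{2 x} e^{2 y} - 6 A B x e^{x} e^{y} e^{x y} - 3 B^{2} x^{2} e^{2 x y}
  3·u_xx = 3 A e^{x} e^{y} + 3 B y^{2} e^{x y} - 3 C \cos{\left(x \right)}
  3·u_y = 3 A e^{x} e^{y} + 3 B x e^{x y}
So the left-hand side equals
  - 3 A^{2} e^{2 x} e^{2 y} - 6 A B x e^{x} e^{y} e^{x y} + 6 A e^{x} e^{y} - 3 B^{2} x^{2} e^{2 x y} + 3 B x e^{x y} + 3 B y^{2} e^{x y} - 3 C \cos{\left(x \right)}
This must equal f(x, y) identically; expanded, f = - 3 x^{2} e^{2 x y} - 6 x e^{x} e^{y} e^{x y} - 3 x e^{x y} - 3 y^{2} e^{x y} - 3 e^{2 x} e^{2 y} - 6 e^{x} e^{y} - 9 \cos{\left(x \right)}.
Matching coefficients of the independent functions:
  [x e^{x y}, y^{2} e^{x y}]:  3 B = -3
  [x^{2} e^{2 x y}]:  - 3 B^{2} = -3
  [e^{x} e^{y}]:  6 A = -6
  [e^{2 x} e^{2 y}]:  - 3 A^{2} = -3
  [x e^{x} e^{y} e^{x y}]:  - 6 A B = -6
  [\cos{\left(x \right)}]:  - 3 C = -9
Solving: A = -1, B = -1, C = 3.
Check against the point condition:
  u(0, 0) = 1  ⟹  A + B + C = 1  ✓
Hence u(x, y) = - e^{x y} - e^{x + y} + 3 \cos{\left(x \right)}.

Answer: u(x, y) = - e^{x y} - e^{x + y} + 3 \cos{\left(x \right)}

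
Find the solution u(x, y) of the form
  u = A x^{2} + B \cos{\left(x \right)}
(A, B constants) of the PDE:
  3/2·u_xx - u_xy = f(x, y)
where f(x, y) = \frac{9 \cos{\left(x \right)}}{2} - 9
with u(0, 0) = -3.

Answer: u(x, y) = - 3 x^{2} - 3 \cos{\left(x \right)}

Derivation:
Substitute the ansatz u = A x^{2} + B \cos{\left(x \right)} into the left-hand side.
Derivatives of the ansatz:
  u_xx = 2 A - B \cos{\left(x \right)}
  u_xy = 0
Term by term:
  3/2·u_xx = 3 A - \frac{3 B \cos{\left(x \right)}}{2}
  -u_xy = 0
So the left-hand side equals
  3 A - \frac{3 B \cos{\left(x \right)}}{2}
This must equal f(x, y) = \frac{9 \cos{\left(x \right)}}{2} - 9 identically.
Matching coefficients of the independent functions:
  [constant term]:  3 A = -9
  [\cos{\left(x \right)}]:  - \frac{3 B}{2} = \frac{9}{2}
Solving: A = -3, B = -3.
Check against the point condition:
  u(0, 0) = -3  ⟹  B = -3  ✓
Hence u(x, y) = - 3 x^{2} - 3 \cos{\left(x \right)}.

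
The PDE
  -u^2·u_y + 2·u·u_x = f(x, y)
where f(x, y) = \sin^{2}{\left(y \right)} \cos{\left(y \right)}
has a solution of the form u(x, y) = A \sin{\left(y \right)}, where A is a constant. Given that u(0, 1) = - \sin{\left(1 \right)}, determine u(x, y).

Substitute the ansatz u = A \sin{\left(y \right)} into the left-hand side.
Derivatives of the ansatz:
  u_y = A \cos{\left(y \right)}
  u_x = 0
Term by term:
  -u^2·u_y = - A^{3} \sin^{2}{\left(y \right)} \cos{\left(y \right)}
  2·u·u_x = 0
So the left-hand side equals
  - A^{3} \sin^{2}{\left(y \right)} \cos{\left(y \right)}
This must equal f(x, y) = \sin^{2}{\left(y \right)} \cos{\left(y \right)} identically.
Matching coefficients of the independent functions:
  [\sin^{2}{\left(y \right)} \cos{\left(y \right)}]:  - A^{3} = 1
Solving: A = -1.
Check against the point condition:
  u(0, 1) = - \sin{\left(1 \right)}  ⟹  A \sin{\left(1 \right)} = - \sin{\left(1 \right)}  ✓
Hence u(x, y) = - \sin{\left(y \right)}.

Answer: u(x, y) = - \sin{\left(y \right)}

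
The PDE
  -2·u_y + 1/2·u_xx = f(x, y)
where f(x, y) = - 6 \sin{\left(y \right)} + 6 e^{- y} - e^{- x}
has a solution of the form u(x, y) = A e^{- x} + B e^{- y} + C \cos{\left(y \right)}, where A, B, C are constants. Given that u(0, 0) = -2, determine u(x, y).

Substitute the ansatz u = A e^{- x} + B e^{- y} + C \cos{\left(y \right)} into the left-hand side.
Derivatives of the ansatz:
  u_y = - B e^{- y} - C \sin{\left(y \right)}
  u_xx = A e^{- x}
Term by term:
  -2·u_y = 2 B e^{- y} + 2 C \sin{\left(y \right)}
  1/2·u_xx = \frac{A e^{- x}}{2}
So the left-hand side equals
  \frac{A e^{- x}}{2} + 2 B e^{- y} + 2 C \sin{\left(y \right)}
This must equal f(x, y) = - 6 \sin{\left(y \right)} + 6 e^{- y} - e^{- x} identically.
Matching coefficients of the independent functions:
  [e^{- x}]:  \frac{A}{2} = -1
  [e^{- y}]:  2 B = 6
  [\sin{\left(y \right)}]:  2 C = -6
Solving: A = -2, B = 3, C = -3.
Check against the point condition:
  u(0, 0) = -2  ⟹  A + B + C = -2  ✓
Hence u(x, y) = - 3 \cos{\left(y \right)} + 3 e^{- y} - 2 e^{- x}.

Answer: u(x, y) = - 3 \cos{\left(y \right)} + 3 e^{- y} - 2 e^{- x}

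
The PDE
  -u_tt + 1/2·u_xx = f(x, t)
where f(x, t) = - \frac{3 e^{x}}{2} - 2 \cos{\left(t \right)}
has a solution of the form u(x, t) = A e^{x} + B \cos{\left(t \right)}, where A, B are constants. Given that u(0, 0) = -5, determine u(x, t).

Substitute the ansatz u = A e^{x} + B \cos{\left(t \right)} into the left-hand side.
Derivatives of the ansatz:
  u_tt = - B \cos{\left(t \right)}
  u_xx = A e^{x}
Term by term:
  -u_tt = B \cos{\left(t \right)}
  1/2·u_xx = \frac{A e^{x}}{2}
So the left-hand side equals
  \frac{A e^{x}}{2} + B \cos{\left(t \right)}
This must equal f(x, t) = - \frac{3 e^{x}}{2} - 2 \cos{\left(t \right)} identically.
Matching coefficients of the independent functions:
  [e^{x}]:  \frac{A}{2} = - \frac{3}{2}
  [\cos{\left(t \right)}]:  B = -2
Solving: A = -3, B = -2.
Check against the point condition:
  u(0, 0) = -5  ⟹  A + B = -5  ✓
Hence u(x, t) = - 3 e^{x} - 2 \cos{\left(t \right)}.

Answer: u(x, t) = - 3 e^{x} - 2 \cos{\left(t \right)}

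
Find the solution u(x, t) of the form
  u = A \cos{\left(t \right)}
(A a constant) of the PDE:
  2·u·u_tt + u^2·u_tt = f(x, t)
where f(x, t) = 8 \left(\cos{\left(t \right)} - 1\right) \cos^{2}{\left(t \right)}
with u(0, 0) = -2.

Substitute the ansatz u = A \cos{\left(t \right)} into the left-hand side.
Derivatives of the ansatz:
  u_tt = - A \cos{\left(t \right)}
Term by term:
  2·u·u_tt = - 2 A^{2} \cos^{2}{\left(t \right)}
  u^2·u_tt = - A^{3} \cos^{3}{\left(t \right)}
So the left-hand side equals
  - A^{3} \cos^{3}{\left(t \right)} - 2 A^{2} \cos^{2}{\left(t \right)}
This must equal f(x, t) identically; expanded, f = 8 \cos^{3}{\left(t \right)} - 8 \cos^{2}{\left(t \right)}.
Matching coefficients of the independent functions:
  [\cos^{2}{\left(t \right)}]:  - 2 A^{2} = -8
  [\cos^{3}{\left(t \right)}]:  - A^{3} = 8
Solving: A = -2.
Check against the point condition:
  u(0, 0) = -2  ⟹  A = -2  ✓
Hence u(x, t) = - 2 \cos{\left(t \right)}.

Answer: u(x, t) = - 2 \cos{\left(t \right)}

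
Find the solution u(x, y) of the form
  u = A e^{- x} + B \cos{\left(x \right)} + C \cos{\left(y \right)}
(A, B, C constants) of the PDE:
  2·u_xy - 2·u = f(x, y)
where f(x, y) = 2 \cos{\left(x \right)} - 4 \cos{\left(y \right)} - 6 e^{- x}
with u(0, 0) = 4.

Substitute the ansatz u = A e^{- x} + B \cos{\left(x \right)} + C \cos{\left(y \right)} into the left-hand side.
Derivatives of the ansatz:
  u_xy = 0
Term by term:
  2·u_xy = 0
  -2·u = - 2 A e^{- x} - 2 B \cos{\left(x \right)} - 2 C \cos{\left(y \right)}
So the left-hand side equals
  - 2 A e^{- x} - 2 B \cos{\left(x \right)} - 2 C \cos{\left(y \right)}
This must equal f(x, y) = 2 \cos{\left(x \right)} - 4 \cos{\left(y \right)} - 6 e^{- x} identically.
Matching coefficients of the independent functions:
  [e^{- x}]:  - 2 A = -6
  [\cos{\left(x \right)}]:  - 2 B = 2
  [\cos{\left(y \right)}]:  - 2 C = -4
Solving: A = 3, B = -1, C = 2.
Check against the point condition:
  u(0, 0) = 4  ⟹  A + B + C = 4  ✓
Hence u(x, y) = - \cos{\left(x \right)} + 2 \cos{\left(y \right)} + 3 e^{- x}.

Answer: u(x, y) = - \cos{\left(x \right)} + 2 \cos{\left(y \right)} + 3 e^{- x}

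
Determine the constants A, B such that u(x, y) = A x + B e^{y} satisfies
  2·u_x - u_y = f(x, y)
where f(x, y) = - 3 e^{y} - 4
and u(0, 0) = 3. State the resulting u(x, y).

Substitute the ansatz u = A x + B e^{y} into the left-hand side.
Derivatives of the ansatz:
  u_x = A
  u_y = B e^{y}
Term by term:
  2·u_x = 2 A
  -u_y = - B e^{y}
So the left-hand side equals
  2 A - B e^{y}
This must equal f(x, y) = - 3 e^{y} - 4 identically.
Matching coefficients of the independent functions:
  [constant term]:  2 A = -4
  [e^{y}]:  - B = -3
Solving: A = -2, B = 3.
Check against the point condition:
  u(0, 0) = 3  ⟹  B = 3  ✓
Hence u(x, y) = - 2 x + 3 e^{y}.

Answer: u(x, y) = - 2 x + 3 e^{y}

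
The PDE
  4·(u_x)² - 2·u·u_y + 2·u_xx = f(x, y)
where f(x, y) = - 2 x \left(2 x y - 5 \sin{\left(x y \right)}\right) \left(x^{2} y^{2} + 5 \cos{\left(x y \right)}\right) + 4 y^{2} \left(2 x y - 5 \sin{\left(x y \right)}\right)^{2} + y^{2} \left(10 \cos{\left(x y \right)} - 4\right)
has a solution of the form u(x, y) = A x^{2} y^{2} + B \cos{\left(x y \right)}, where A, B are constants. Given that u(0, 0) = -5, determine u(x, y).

Substitute the ansatz u = A x^{2} y^{2} + B \cos{\left(x y \right)} into the left-hand side.
Derivatives of the ansatz:
  u_x = 2 A x y^{2} - B y \sin{\left(x y \right)}
  u_y = 2 A x^{2} y - B x \sin{\left(x y \right)}
  u_xx = 2 A y^{2} - B y^{2} \cos{\left(x y \right)}
Term by term:
  4·(u_x)² = 16 A^{2} x^{2} y^{4} - 16 A B x y^{3} \sin{\left(x y \right)} + 4 B^{2} y^{2} \sin^{2}{\left(x y \right)}
  -2·u·u_y = - 4 A^{2} x^{4} y^{3} + 2 A B x^{3} y^{2} \sin{\left(x y \right)} - 4 A B x^{2} y \cos{\left(x y \right)} + 2 B^{2} x \sin{\left(x y \right)} \cos{\left(x y \right)}
  2·u_xx = 4 A y^{2} - 2 B y^{2} \cos{\left(x y \right)}
So the left-hand side equals
  - 4 A^{2} x^{4} y^{3} + 16 A^{2} x^{2} y^{4} + 2 A B x^{3} y^{2} \sin{\left(x y \right)} - 4 A B x^{2} y \cos{\left(x y \right)} - 16 A B x y^{3} \sin{\left(x y \right)} + 4 A y^{2} + 2 B^{2} x \sin{\left(x y \right)} \cos{\left(x y \right)} + 4 B^{2} y^{2} \sin^{2}{\left(x y \right)} - 2 B y^{2} \cos{\left(x y \right)}
This must equal f(x, y) identically; expanded, f = - 4 x^{4} y^{3} + 10 x^{3} y^{2} \sin{\left(x y \right)} + 16 x^{2} y^{4} - 20 x^{2} y \cos{\left(x y \right)} - 80 x y^{3} \sin{\left(x y \right)} + 50 x \sin{\left(x y \right)} \cos{\left(x y \right)} + 100 y^{2} \sin^{2}{\left(x y \right)} + 10 y^{2} \cos{\left(x y \right)} - 4 y^{2}.
Matching coefficients of the independent functions:
  [y^{2}]:  4 A = -4
  [x^{2} y^{4}]:  16 A^{2} = 16
  [x^{4} y^{3}]:  - 4 A^{2} = -4
  [y^{2} \sin^{2}{\left(x y \right)}]:  4 B^{2} = 100
  [y^{2} \cos{\left(x y \right)}]:  - 2 B = 10
  [x y^{3} \sin{\left(x y \right)}]:  - 16 A B = -80
  [x \sin{\left(x y \right)} \cos{\left(x y \right)}]:  2 B^{2} = 50
  [x^{2} y \cos{\left(x y \right)}]:  - 4 A B = -20
  [x^{3} y^{2} \sin{\left(x y \right)}]:  2 A B = 10
Solving: A = -1, B = -5.
Check against the point condition:
  u(0, 0) = -5  ⟹  B = -5  ✓
Hence u(x, y) = - x^{2} y^{2} - 5 \cos{\left(x y \right)}.

Answer: u(x, y) = - x^{2} y^{2} - 5 \cos{\left(x y \right)}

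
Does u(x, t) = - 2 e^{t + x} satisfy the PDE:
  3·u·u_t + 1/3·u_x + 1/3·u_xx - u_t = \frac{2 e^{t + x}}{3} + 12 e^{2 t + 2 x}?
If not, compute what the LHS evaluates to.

Evaluate each term of the left-hand side for u = - 2 e^{t + x}.
Derivatives:
  u_t = - 2 e^{t} e^{x}
  u_x = - 2 e^{t} e^{x}
  u_xx = - 2 e^{t} e^{x}
Terms:
  3·u·u_t = 12 e^{2 t + 2 x}
  1/3·u_x = - \frac{2 e^{t + x}}{3}
  1/3·u_xx = - \frac{2 e^{t + x}}{3}
  -u_t = 2 e^{t + x}
Sum: LHS = \frac{2 e^{t + x}}{3} + 12 e^{2 t + 2 x}
This is exactly the given right-hand side, so u is a solution.

Answer: Yes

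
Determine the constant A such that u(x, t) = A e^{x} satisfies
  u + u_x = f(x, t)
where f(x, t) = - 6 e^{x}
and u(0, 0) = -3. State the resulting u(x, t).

Substitute the ansatz u = A e^{x} into the left-hand side.
Derivatives of the ansatz:
  u_x = A e^{x}
Term by term:
  u = A e^{x}
  u_x = A e^{x}
So the left-hand side equals
  2 A e^{x}
This must equal f(x, t) = - 6 e^{x} identically.
Matching coefficients of the independent functions:
  [e^{x}]:  2 A = -6
Solving: A = -3.
Check against the point condition:
  u(0, 0) = -3  ⟹  A = -3  ✓
Hence u(x, t) = - 3 e^{x}.

Answer: u(x, t) = - 3 e^{x}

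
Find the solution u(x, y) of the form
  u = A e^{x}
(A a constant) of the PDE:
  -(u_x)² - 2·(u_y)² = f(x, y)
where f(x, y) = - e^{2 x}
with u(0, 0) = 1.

Substitute the ansatz u = A e^{x} into the left-hand side.
Derivatives of the ansatz:
  u_x = A e^{x}
  u_y = 0
Term by term:
  -(u_x)² = - A^{2} e^{2 x}
  -2·(u_y)² = 0
So the left-hand side equals
  - A^{2} e^{2 x}
This must equal f(x, y) = - e^{2 x} identically.
Matching coefficients of the independent functions:
  [e^{2 x}]:  - A^{2} = -1
These equations allow (A) = (-1) or (1).
Impose the point condition(s):
  u(0, 0) = 1  ⟹  A = 1
Only A = 1 satisfies everything.
Hence u(x, y) = e^{x}.

Answer: u(x, y) = e^{x}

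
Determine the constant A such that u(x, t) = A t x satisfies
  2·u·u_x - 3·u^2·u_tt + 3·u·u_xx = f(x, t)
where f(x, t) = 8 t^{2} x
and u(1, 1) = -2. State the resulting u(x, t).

Answer: u(x, t) = - 2 t x

Derivation:
Substitute the ansatz u = A t x into the left-hand side.
Derivatives of the ansatz:
  u_x = A t
  u_tt = 0
  u_xx = 0
Term by term:
  2·u·u_x = 2 A^{2} t^{2} x
  -3·u^2·u_tt = 0
  3·u·u_xx = 0
So the left-hand side equals
  2 A^{2} t^{2} x
This must equal f(x, t) = 8 t^{2} x identically.
Matching coefficients of the independent functions:
  [t^{2} x]:  2 A^{2} = 8
These equations allow (A) = (-2) or (2).
Impose the point condition(s):
  u(1, 1) = -2  ⟹  A = -2
Only A = -2 satisfies everything.
Hence u(x, t) = - 2 t x.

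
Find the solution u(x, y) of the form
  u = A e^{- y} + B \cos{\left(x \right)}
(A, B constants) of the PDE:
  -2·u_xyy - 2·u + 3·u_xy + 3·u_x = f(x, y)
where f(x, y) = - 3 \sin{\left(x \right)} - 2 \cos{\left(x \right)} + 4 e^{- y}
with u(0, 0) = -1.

Substitute the ansatz u = A e^{- y} + B \cos{\left(x \right)} into the left-hand side.
Derivatives of the ansatz:
  u_xyy = 0
  u_xy = 0
  u_x = - B \sin{\left(x \right)}
Term by term:
  -2·u_xyy = 0
  -2·u = - 2 A e^{- y} - 2 B \cos{\left(x \right)}
  3·u_xy = 0
  3·u_x = - 3 B \sin{\left(x \right)}
So the left-hand side equals
  - 2 A e^{- y} - 3 B \sin{\left(x \right)} - 2 B \cos{\left(x \right)}
This must equal f(x, y) = - 3 \sin{\left(x \right)} - 2 \cos{\left(x \right)} + 4 e^{- y} identically.
Matching coefficients of the independent functions:
  [e^{- y}]:  - 2 A = 4
  [\sin{\left(x \right)}]:  - 3 B = -3
  [\cos{\left(x \right)}]:  - 2 B = -2
Solving: A = -2, B = 1.
Check against the point condition:
  u(0, 0) = -1  ⟹  A + B = -1  ✓
Hence u(x, y) = \cos{\left(x \right)} - 2 e^{- y}.

Answer: u(x, y) = \cos{\left(x \right)} - 2 e^{- y}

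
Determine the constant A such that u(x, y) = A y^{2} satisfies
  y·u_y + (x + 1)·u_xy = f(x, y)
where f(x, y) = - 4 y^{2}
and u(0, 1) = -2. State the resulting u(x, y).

Substitute the ansatz u = A y^{2} into the left-hand side.
Derivatives of the ansatz:
  u_y = 2 A y
  u_xy = 0
Term by term:
  y·u_y = 2 A y^{2}
  (x + 1)·u_xy = 0
So the left-hand side equals
  2 A y^{2}
This must equal f(x, y) = - 4 y^{2} identically.
Matching coefficients of the independent functions:
  [y^{2}]:  2 A = -4
Solving: A = -2.
Check against the point condition:
  u(0, 1) = -2  ⟹  A = -2  ✓
Hence u(x, y) = - 2 y^{2}.

Answer: u(x, y) = - 2 y^{2}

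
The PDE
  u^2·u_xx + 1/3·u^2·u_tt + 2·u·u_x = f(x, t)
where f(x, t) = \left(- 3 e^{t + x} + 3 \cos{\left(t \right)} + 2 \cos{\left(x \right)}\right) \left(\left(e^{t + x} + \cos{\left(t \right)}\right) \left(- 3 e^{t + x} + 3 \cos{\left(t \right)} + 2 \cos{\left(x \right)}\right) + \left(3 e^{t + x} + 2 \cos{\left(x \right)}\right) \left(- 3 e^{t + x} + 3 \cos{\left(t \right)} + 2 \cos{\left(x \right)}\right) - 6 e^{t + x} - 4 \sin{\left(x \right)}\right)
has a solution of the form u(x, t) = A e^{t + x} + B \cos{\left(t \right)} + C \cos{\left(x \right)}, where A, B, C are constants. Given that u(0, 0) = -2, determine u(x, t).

Substitute the ansatz u = A e^{t + x} + B \cos{\left(t \right)} + C \cos{\left(x \right)} into the left-hand side.
Derivatives of the ansatz:
  u_xx = A e^{t} e^{x} - C \cos{\left(x \right)}
  u_tt = A e^{t} e^{x} - B \cos{\left(t \right)}
  u_x = A e^{t} e^{x} - C \sin{\left(x \right)}
Term by term:
  u^2·u_xx = A^{3} e^{3 t} e^{3 x} + 2 A^{2} B e^{2 t} e^{2 x} \cos{\left(t \right)} + A^{2} C e^{2 t} e^{2 x} \cos{\left(x \right)} + A B^{2} e^{t} e^{x} \cos^{2}{\left(t \right)} - A C^{2} e^{t} e^{x} \cos^{2}{\left(x \right)} - B^{2} C \cos^{2}{\left(t \right)} \cos{\left(x \right)} - 2 B C^{2} \cos{\left(t \right)} \cos^{2}{\left(x \right)} - C^{3} \cos^{3}{\left(x \right)}
  1/3·u^2·u_tt = \frac{A^{3} e^{3 t} e^{3 x}}{3} + \frac{A^{2} B e^{2 t} e^{2 x} \cos{\left(t \right)}}{3} + \frac{2 A^{2} C e^{2 t} e^{2 x} \cos{\left(x \right)}}{3} - \frac{A B^{2} e^{t} e^{x} \cos^{2}{\left(t \right)}}{3} + \frac{A C^{2} e^{t} e^{x} \cos^{2}{\left(x \right)}}{3} - \frac{B^{3} \cos^{3}{\left(t \right)}}{3} - \frac{2 B^{2} C \cos^{2}{\left(t \right)} \cos{\left(x \right)}}{3} - \frac{B C^{2} \cos{\left(t \right)} \cos^{2}{\left(x \right)}}{3}
  2·u·u_x = 2 A^{2} e^{2 t} e^{2 x} + 2 A B e^{t} e^{x} \cos{\left(t \right)} - 2 A C e^{t} e^{x} \sin{\left(x \right)} + 2 A C e^{t} e^{x} \cos{\left(x \right)} - 2 B C \sin{\left(x \right)} \cos{\left(t \right)} - 2 C^{2} \sin{\left(x \right)} \cos{\left(x \right)}
So the left-hand side equals
  \frac{4 A^{3} e^{3 t} e^{3 x}}{3} + \frac{7 A^{2} B e^{2 t} e^{2 x} \cos{\left(t \right)}}{3} + \frac{5 A^{2} C e^{2 t} e^{2 x} \cos{\left(x \right)}}{3} + 2 A^{2} e^{2 t} e^{2 x} + \frac{2 A B^{2} e^{t} e^{x} \cos^{2}{\left(t \right)}}{3} + 2 A B e^{t} e^{x} \cos{\left(t \right)} - \frac{2 A C^{2} e^{t} e^{x} \cos^{2}{\left(x \right)}}{3} - 2 A C e^{t} e^{x} \sin{\left(x \right)} + 2 A C e^{t} e^{x} \cos{\left(x \right)} - \frac{B^{3} \cos^{3}{\left(t \right)}}{3} - \frac{5 B^{2} C \cos^{2}{\left(t \right)} \cos{\left(x \right)}}{3} - \frac{7 B C^{2} \cos{\left(t \right)} \cos^{2}{\left(x \right)}}{3} - 2 B C \sin{\left(x \right)} \cos{\left(t \right)} - C^{3} \cos^{3}{\left(x \right)} - 2 C^{2} \sin{\left(x \right)} \cos{\left(x \right)}
This must equal f(x, t) identically; expanded, f = 36 e^{3 t} e^{3 x} - 63 e^{2 t} e^{2 x} \cos{\left(t \right)} - 30 e^{2 t} e^{2 x} \cos{\left(x \right)} + 18 e^{2 t} e^{2 x} + 12 e^{t} e^{x} \sin{\left(x \right)} + 18 e^{t} e^{x} \cos^{2}{\left(t \right)} - 18 e^{t} e^{x} \cos{\left(t \right)} - 8 e^{t} e^{x} \cos^{2}{\left(x \right)} - 12 e^{t} e^{x} \cos{\left(x \right)} - 12 \sin{\left(x \right)} \cos{\left(t \right)} - 8 \sin{\left(x \right)} \cos{\left(x \right)} + 9 \cos^{3}{\left(t \right)} + 30 \cos^{2}{\left(t \right)} \cos{\left(x \right)} + 28 \cos{\left(t \right)} \cos^{2}{\left(x \right)} + 8 \cos^{3}{\left(x \right)}.
Matching coefficients of the independent functions:
(each divided by its leading coefficient; functions giving the same equation are listed together)
  [e^{2 t} e^{2 x}]:  A^{2} - 9 = 0
  [e^{3 t} e^{3 x}]:  A^{3} - 27 = 0
  [\sin{\left(x \right)} \cos{\left(t \right)}]:  B C - 6 = 0
  [\sin{\left(x \right)} \cos{\left(x \right)}]:  C^{2} - 4 = 0
  [\cos{\left(t \right)} \cos^{2}{\left(x \right)}]:  B C^{2} + 12 = 0
  [\cos^{2}{\left(t \right)} \cos{\left(x \right)}]:  B^{2} C + 18 = 0
  [e^{t} e^{x} \sin{\left(x \right)}, e^{t} e^{x} \cos{\left(x \right)}]:  A C + 6 = 0
  [e^{t} e^{x} \cos{\left(t \right)}]:  A B + 9 = 0
  [e^{t} e^{x} \cos^{2}{\left(t \right)}]:  A B^{2} - 27 = 0
  [e^{t} e^{x} \cos^{2}{\left(x \right)}]:  A C^{2} - 12 = 0
  [e^{2 t} e^{2 x} \cos{\left(t \right)}]:  A^{2} B + 27 = 0
  [e^{2 t} e^{2 x} \cos{\left(x \right)}]:  A^{2} C + 18 = 0
  [\cos^{3}{\left(t \right)}]:  B^{3} + 27 = 0
  [\cos^{3}{\left(x \right)}]:  C^{3} + 8 = 0
Solving: A = 3, B = -3, C = -2.
Check against the point condition:
  u(0, 0) = -2  ⟹  A + B + C = -2  ✓
Hence u(x, t) = 3 e^{t + x} - 3 \cos{\left(t \right)} - 2 \cos{\left(x \right)}.

Answer: u(x, t) = 3 e^{t + x} - 3 \cos{\left(t \right)} - 2 \cos{\left(x \right)}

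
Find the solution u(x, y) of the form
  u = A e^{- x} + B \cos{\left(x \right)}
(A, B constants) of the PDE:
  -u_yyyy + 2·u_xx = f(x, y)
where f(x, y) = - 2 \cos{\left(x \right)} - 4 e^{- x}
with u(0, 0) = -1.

Answer: u(x, y) = \cos{\left(x \right)} - 2 e^{- x}

Derivation:
Substitute the ansatz u = A e^{- x} + B \cos{\left(x \right)} into the left-hand side.
Derivatives of the ansatz:
  u_yyyy = 0
  u_xx = A e^{- x} - B \cos{\left(x \right)}
Term by term:
  -u_yyyy = 0
  2·u_xx = 2 A e^{- x} - 2 B \cos{\left(x \right)}
So the left-hand side equals
  2 A e^{- x} - 2 B \cos{\left(x \right)}
This must equal f(x, y) = - 2 \cos{\left(x \right)} - 4 e^{- x} identically.
Matching coefficients of the independent functions:
  [e^{- x}]:  2 A = -4
  [\cos{\left(x \right)}]:  - 2 B = -2
Solving: A = -2, B = 1.
Check against the point condition:
  u(0, 0) = -1  ⟹  A + B = -1  ✓
Hence u(x, y) = \cos{\left(x \right)} - 2 e^{- x}.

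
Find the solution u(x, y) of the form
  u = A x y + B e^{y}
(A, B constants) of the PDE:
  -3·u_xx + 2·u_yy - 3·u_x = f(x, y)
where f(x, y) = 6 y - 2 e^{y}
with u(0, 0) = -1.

Answer: u(x, y) = - 2 x y - e^{y}

Derivation:
Substitute the ansatz u = A x y + B e^{y} into the left-hand side.
Derivatives of the ansatz:
  u_xx = 0
  u_yy = B e^{y}
  u_x = A y
Term by term:
  -3·u_xx = 0
  2·u_yy = 2 B e^{y}
  -3·u_x = - 3 A y
So the left-hand side equals
  - 3 A y + 2 B e^{y}
This must equal f(x, y) = 6 y - 2 e^{y} identically.
Matching coefficients of the independent functions:
  [y]:  - 3 A = 6
  [e^{y}]:  2 B = -2
Solving: A = -2, B = -1.
Check against the point condition:
  u(0, 0) = -1  ⟹  B = -1  ✓
Hence u(x, y) = - 2 x y - e^{y}.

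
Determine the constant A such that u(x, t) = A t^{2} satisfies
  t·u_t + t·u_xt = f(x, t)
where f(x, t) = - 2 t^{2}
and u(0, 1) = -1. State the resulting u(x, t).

Answer: u(x, t) = - t^{2}

Derivation:
Substitute the ansatz u = A t^{2} into the left-hand side.
Derivatives of the ansatz:
  u_t = 2 A t
  u_xt = 0
Term by term:
  t·u_t = 2 A t^{2}
  t·u_xt = 0
So the left-hand side equals
  2 A t^{2}
This must equal f(x, t) = - 2 t^{2} identically.
Matching coefficients of the independent functions:
  [t^{2}]:  2 A = -2
Solving: A = -1.
Check against the point condition:
  u(0, 1) = -1  ⟹  A = -1  ✓
Hence u(x, t) = - t^{2}.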